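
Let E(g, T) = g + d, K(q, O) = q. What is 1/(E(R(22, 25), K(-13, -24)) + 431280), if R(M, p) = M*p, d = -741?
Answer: 1/431089 ≈ 2.3197e-6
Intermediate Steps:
E(g, T) = -741 + g (E(g, T) = g - 741 = -741 + g)
1/(E(R(22, 25), K(-13, -24)) + 431280) = 1/((-741 + 22*25) + 431280) = 1/((-741 + 550) + 431280) = 1/(-191 + 431280) = 1/431089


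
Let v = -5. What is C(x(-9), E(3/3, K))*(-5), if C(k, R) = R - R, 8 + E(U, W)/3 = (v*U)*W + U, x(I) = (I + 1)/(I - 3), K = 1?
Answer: 0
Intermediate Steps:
x(I) = (1 + I)/(-3 + I)
E(U, W) = -24 + 3*U - 15*U*W (E(U, W) = -24 + 3*((-5*U)*W + U) = -24 + 3*(-5*U*W + U) = -24 + 3*(U - 5*U*W) = -24 + (3*U - 15*U*W) = -24 + 3*U - 15*U*W)
C(k, R) = 0
C(x(-9), E(3/3, K))*(-5) = 0*(-5) = 0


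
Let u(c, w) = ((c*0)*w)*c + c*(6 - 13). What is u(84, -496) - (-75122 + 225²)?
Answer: 23909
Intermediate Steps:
u(c, w) = -7*c (u(c, w) = (0*w)*c + c*(-7) = 0*c - 7*c = 0 - 7*c = -7*c)
u(84, -496) - (-75122 + 225²) = -7*84 - (-75122 + 225²) = -588 - (-75122 + 50625) = -588 - 1*(-24497) = -588 + 24497 = 23909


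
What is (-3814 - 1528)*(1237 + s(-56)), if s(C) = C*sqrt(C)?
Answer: -6608054 + 598304*I*sqrt(14) ≈ -6.6081e+6 + 2.2386e+6*I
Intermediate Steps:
s(C) = C**(3/2)
(-3814 - 1528)*(1237 + s(-56)) = (-3814 - 1528)*(1237 + (-56)**(3/2)) = -5342*(1237 - 112*I*sqrt(14)) = -6608054 + 598304*I*sqrt(14)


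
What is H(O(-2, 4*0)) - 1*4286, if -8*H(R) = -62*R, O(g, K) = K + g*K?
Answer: -4286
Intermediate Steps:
O(g, K) = K + K*g
H(R) = 31*R/4 (H(R) = -(-31)*R/4 = 31*R/4)
H(O(-2, 4*0)) - 1*4286 = 31*((4*0)*(1 - 2))/4 - 1*4286 = 31*(0*(-1))/4 - 4286 = (31/4)*0 - 4286 = 0 - 4286 = -4286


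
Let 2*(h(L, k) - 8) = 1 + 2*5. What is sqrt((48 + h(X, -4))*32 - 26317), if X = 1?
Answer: I*sqrt(24349) ≈ 156.04*I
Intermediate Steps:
h(L, k) = 27/2 (h(L, k) = 8 + (1 + 2*5)/2 = 8 + (1 + 10)/2 = 8 + (1/2)*11 = 8 + 11/2 = 27/2)
sqrt((48 + h(X, -4))*32 - 26317) = sqrt((48 + 27/2)*32 - 26317) = sqrt((123/2)*32 - 26317) = sqrt(1968 - 26317) = sqrt(-24349) = I*sqrt(24349)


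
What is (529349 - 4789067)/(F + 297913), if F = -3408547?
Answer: 236651/172813 ≈ 1.3694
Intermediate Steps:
(529349 - 4789067)/(F + 297913) = (529349 - 4789067)/(-3408547 + 297913) = -4259718/(-3110634) = -4259718*(-1/3110634) = 236651/172813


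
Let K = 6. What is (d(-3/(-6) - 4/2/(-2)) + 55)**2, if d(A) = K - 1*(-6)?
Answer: 4489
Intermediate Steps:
d(A) = 12 (d(A) = 6 - 1*(-6) = 6 + 6 = 12)
(d(-3/(-6) - 4/2/(-2)) + 55)**2 = (12 + 55)**2 = 67**2 = 4489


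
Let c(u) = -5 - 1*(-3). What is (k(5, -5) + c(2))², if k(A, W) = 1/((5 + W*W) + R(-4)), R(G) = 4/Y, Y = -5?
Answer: 82369/21316 ≈ 3.8642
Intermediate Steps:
R(G) = -⅘ (R(G) = 4/(-5) = 4*(-⅕) = -⅘)
k(A, W) = 1/(21/5 + W²) (k(A, W) = 1/((5 + W*W) - ⅘) = 1/((5 + W²) - ⅘) = 1/(21/5 + W²))
c(u) = -2 (c(u) = -5 + 3 = -2)
(k(5, -5) + c(2))² = (5/(21 + 5*(-5)²) - 2)² = (5/(21 + 5*25) - 2)² = (5/(21 + 125) - 2)² = (5/146 - 2)² = (-287/146)² = 82369/21316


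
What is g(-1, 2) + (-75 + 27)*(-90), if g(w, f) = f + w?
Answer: 4321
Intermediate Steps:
g(-1, 2) + (-75 + 27)*(-90) = (2 - 1) + (-75 + 27)*(-90) = 1 - 48*(-90) = 1 + 4320 = 4321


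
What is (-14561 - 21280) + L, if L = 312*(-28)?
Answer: -44577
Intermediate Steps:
L = -8736
(-14561 - 21280) + L = (-14561 - 21280) - 8736 = -35841 - 8736 = -44577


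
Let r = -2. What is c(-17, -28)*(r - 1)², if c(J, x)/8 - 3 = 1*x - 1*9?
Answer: -2448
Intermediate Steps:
c(J, x) = -48 + 8*x (c(J, x) = 24 + 8*(1*x - 1*9) = 24 + 8*(x - 9) = 24 + 8*(-9 + x) = 24 + (-72 + 8*x) = -48 + 8*x)
c(-17, -28)*(r - 1)² = (-48 + 8*(-28))*(-2 - 1)² = (-48 - 224)*(-3)² = -272*9 = -2448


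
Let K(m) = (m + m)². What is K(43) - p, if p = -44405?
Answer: 51801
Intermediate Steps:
K(m) = 4*m² (K(m) = (2*m)² = 4*m²)
K(43) - p = 4*43² - 1*(-44405) = 4*1849 + 44405 = 7396 + 44405 = 51801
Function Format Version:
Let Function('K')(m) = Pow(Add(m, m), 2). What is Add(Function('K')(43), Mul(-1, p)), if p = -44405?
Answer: 51801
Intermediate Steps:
Function('K')(m) = Mul(4, Pow(m, 2)) (Function('K')(m) = Pow(Mul(2, m), 2) = Mul(4, Pow(m, 2)))
Add(Function('K')(43), Mul(-1, p)) = Add(Mul(4, Pow(43, 2)), Mul(-1, -44405)) = Add(Mul(4, 1849), 44405) = Add(7396, 44405) = 51801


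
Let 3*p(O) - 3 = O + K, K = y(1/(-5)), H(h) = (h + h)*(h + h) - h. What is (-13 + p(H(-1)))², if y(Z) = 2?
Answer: 841/9 ≈ 93.444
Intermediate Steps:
H(h) = -h + 4*h² (H(h) = (2*h)*(2*h) - h = 4*h² - h = -h + 4*h²)
K = 2
p(O) = 5/3 + O/3 (p(O) = 1 + (O + 2)/3 = 1 + (2 + O)/3 = 1 + (⅔ + O/3) = 5/3 + O/3)
(-13 + p(H(-1)))² = (-13 + (5/3 + (-(-1 + 4*(-1)))/3))² = (-13 + (5/3 + (-(-1 - 4))/3))² = (-13 + (5/3 + (-1*(-5))/3))² = (-13 + (5/3 + (⅓)*5))² = (-13 + (5/3 + 5/3))² = (-13 + 10/3)² = (-29/3)² = 841/9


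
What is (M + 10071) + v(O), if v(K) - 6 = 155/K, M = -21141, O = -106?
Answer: -1172939/106 ≈ -11065.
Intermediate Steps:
v(K) = 6 + 155/K
(M + 10071) + v(O) = (-21141 + 10071) + (6 + 155/(-106)) = -11070 + (6 + 155*(-1/106)) = -11070 + (6 - 155/106) = -11070 + 481/106 = -1172939/106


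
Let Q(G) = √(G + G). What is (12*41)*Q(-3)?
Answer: 492*I*√6 ≈ 1205.1*I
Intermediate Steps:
Q(G) = √2*√G (Q(G) = √(2*G) = √2*√G)
(12*41)*Q(-3) = (12*41)*(√2*√(-3)) = 492*(√2*(I*√3)) = 492*(I*√6) = 492*I*√6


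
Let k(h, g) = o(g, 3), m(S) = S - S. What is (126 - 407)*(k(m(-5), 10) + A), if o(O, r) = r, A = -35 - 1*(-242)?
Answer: -59010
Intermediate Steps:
A = 207 (A = -35 + 242 = 207)
m(S) = 0
k(h, g) = 3
(126 - 407)*(k(m(-5), 10) + A) = (126 - 407)*(3 + 207) = -281*210 = -59010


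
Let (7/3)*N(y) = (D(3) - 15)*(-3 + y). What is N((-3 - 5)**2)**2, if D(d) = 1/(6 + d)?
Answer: 66814276/441 ≈ 1.5151e+5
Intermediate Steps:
N(y) = 134/7 - 134*y/21 (N(y) = 3*((1/(6 + 3) - 15)*(-3 + y))/7 = 3*((1/9 - 15)*(-3 + y))/7 = 3*(-134*(-3 + y)/9)/7 = 3*(134/3 - 134*y/9)/7 = 134/7 - 134*y/21)
N((-3 - 5)**2)**2 = (134/7 - 134*(-3 - 5)**2/21)**2 = (134/7 - 134/21*(-8)**2)**2 = (134/7 - 134/21*64)**2 = (134/7 - 8576/21)**2 = (-8174/21)**2 = 66814276/441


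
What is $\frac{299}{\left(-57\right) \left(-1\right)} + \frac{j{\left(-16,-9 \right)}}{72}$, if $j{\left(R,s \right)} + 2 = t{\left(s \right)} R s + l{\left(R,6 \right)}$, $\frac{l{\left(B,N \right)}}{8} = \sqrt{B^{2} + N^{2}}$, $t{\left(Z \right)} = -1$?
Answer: $\frac{2201}{684} + \frac{2 \sqrt{73}}{9} \approx 5.1165$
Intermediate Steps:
$l{\left(B,N \right)} = 8 \sqrt{B^{2} + N^{2}}$
$j{\left(R,s \right)} = -2 + 8 \sqrt{36 + R^{2}} - R s$ ($j{\left(R,s \right)} = -2 + \left(- R s + 8 \sqrt{R^{2} + 6^{2}}\right) = -2 - \left(- 8 \sqrt{R^{2} + 36} + R s\right) = -2 - \left(- 8 \sqrt{36 + R^{2}} + R s\right) = -2 + 8 \sqrt{36 + R^{2}} - R s$)
$\frac{299}{\left(-57\right) \left(-1\right)} + \frac{j{\left(-16,-9 \right)}}{72} = \frac{299}{\left(-57\right) \left(-1\right)} + \frac{-2 + 8 \sqrt{36 + \left(-16\right)^{2}} - \left(-16\right) \left(-9\right)}{72} = \frac{299}{57} + \left(-2 + 8 \sqrt{36 + 256} - 144\right) \frac{1}{72} = 299 \cdot \frac{1}{57} + \left(-2 + 8 \sqrt{292} - 144\right) \frac{1}{72} = \frac{299}{57} + \left(-2 + 8 \cdot 2 \sqrt{73} - 144\right) \frac{1}{72} = \frac{299}{57} + \left(-2 + 16 \sqrt{73} - 144\right) \frac{1}{72} = \frac{299}{57} + \left(-146 + 16 \sqrt{73}\right) \frac{1}{72} = \frac{299}{57} - \left(\frac{73}{36} - \frac{2 \sqrt{73}}{9}\right) = \frac{2201}{684} + \frac{2 \sqrt{73}}{9}$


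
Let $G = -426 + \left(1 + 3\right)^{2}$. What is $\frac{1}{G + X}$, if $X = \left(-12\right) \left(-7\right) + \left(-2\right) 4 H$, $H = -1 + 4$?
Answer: $- \frac{1}{350} \approx -0.0028571$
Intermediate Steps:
$H = 3$
$G = -410$ ($G = -426 + 4^{2} = -426 + 16 = -410$)
$X = 60$ ($X = \left(-12\right) \left(-7\right) + \left(-2\right) 4 \cdot 3 = 84 - 24 = 60$)
$\frac{1}{G + X} = \frac{1}{-410 + 60} = \frac{1}{-350} = - \frac{1}{350}$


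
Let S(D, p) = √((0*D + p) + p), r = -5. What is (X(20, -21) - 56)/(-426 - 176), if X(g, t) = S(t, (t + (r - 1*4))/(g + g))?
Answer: 4/43 - I*√6/1204 ≈ 0.093023 - 0.0020345*I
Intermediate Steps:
S(D, p) = √2*√p (S(D, p) = √((0 + p) + p) = √(p + p) = √(2*p) = √2*√p)
X(g, t) = √((-9 + t)/g) (X(g, t) = √2*√((t + (-5 - 1*4))/(g + g)) = √2*√((t + (-5 - 4))/((2*g))) = √2*√((t - 9)*(1/(2*g))) = √2*√((-9 + t)*(1/(2*g))) = √2*√((-9 + t)/(2*g)) = √2*(√2*√((-9 + t)/g)/2) = √((-9 + t)/g))
(X(20, -21) - 56)/(-426 - 176) = (√((-9 - 21)/20) - 56)/(-426 - 176) = (√((1/20)*(-30)) - 56)/(-602) = (√(-3/2) - 56)*(-1/602) = (I*√6/2 - 56)*(-1/602) = (-56 + I*√6/2)*(-1/602) = 4/43 - I*√6/1204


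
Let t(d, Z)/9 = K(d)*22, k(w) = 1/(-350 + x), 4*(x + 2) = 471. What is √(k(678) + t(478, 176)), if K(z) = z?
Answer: 4*√5193405893/937 ≈ 307.64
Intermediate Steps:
x = 463/4 (x = -2 + (¼)*471 = -2 + 471/4 = 463/4 ≈ 115.75)
k(w) = -4/937 (k(w) = 1/(-350 + 463/4) = 1/(-937/4) = -4/937)
t(d, Z) = 198*d (t(d, Z) = 9*(d*22) = 9*(22*d) = 198*d)
√(k(678) + t(478, 176)) = √(-4/937 + 198*478) = √(-4/937 + 94644) = √(88681424/937) = 4*√5193405893/937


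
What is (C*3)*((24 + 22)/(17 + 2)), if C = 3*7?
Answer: 2898/19 ≈ 152.53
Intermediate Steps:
C = 21
(C*3)*((24 + 22)/(17 + 2)) = (21*3)*((24 + 22)/(17 + 2)) = 63*(46/19) = 2898/19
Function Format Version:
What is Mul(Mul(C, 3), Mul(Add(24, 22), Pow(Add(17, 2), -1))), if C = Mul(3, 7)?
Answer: Rational(2898, 19) ≈ 152.53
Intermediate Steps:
C = 21
Mul(Mul(C, 3), Mul(Add(24, 22), Pow(Add(17, 2), -1))) = Mul(Mul(21, 3), Mul(Add(24, 22), Pow(Add(17, 2), -1))) = Mul(63, Mul(46, Pow(19, -1))) = Mul(63, Mul(46, Rational(1, 19))) = Mul(63, Rational(46, 19)) = Rational(2898, 19)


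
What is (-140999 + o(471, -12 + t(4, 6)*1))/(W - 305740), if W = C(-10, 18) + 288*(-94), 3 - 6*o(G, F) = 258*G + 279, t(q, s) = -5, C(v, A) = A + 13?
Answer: 53766/110927 ≈ 0.48470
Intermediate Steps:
C(v, A) = 13 + A
o(G, F) = -46 - 43*G (o(G, F) = ½ - (258*G + 279)/6 = ½ - (279 + 258*G)/6 = ½ + (-93/2 - 43*G) = -46 - 43*G)
W = -27041 (W = (13 + 18) + 288*(-94) = 31 - 27072 = -27041)
(-140999 + o(471, -12 + t(4, 6)*1))/(W - 305740) = (-140999 + (-46 - 43*471))/(-27041 - 305740) = (-140999 + (-46 - 20253))/(-332781) = (-140999 - 20299)*(-1/332781) = -161298*(-1/332781) = 53766/110927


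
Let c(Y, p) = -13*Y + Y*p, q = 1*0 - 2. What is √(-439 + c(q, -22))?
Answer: 3*I*√41 ≈ 19.209*I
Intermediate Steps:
q = -2 (q = 0 - 2 = -2)
√(-439 + c(q, -22)) = √(-439 - 2*(-13 - 22)) = √(-439 - 2*(-35)) = √(-439 + 70) = √(-369) = 3*I*√41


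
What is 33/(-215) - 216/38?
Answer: -23847/4085 ≈ -5.8377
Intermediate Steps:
33/(-215) - 216/38 = 33*(-1/215) - 216*1/38 = -33/215 - 108/19 = -23847/4085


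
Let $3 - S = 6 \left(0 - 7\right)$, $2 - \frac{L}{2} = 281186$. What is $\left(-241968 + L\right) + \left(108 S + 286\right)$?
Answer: $-799190$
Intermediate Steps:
$L = -562368$ ($L = 4 - 562372 = -562368$)
$S = 45$ ($S = 3 - 6 \left(0 - 7\right) = 3 - 6 \left(-7\right) = 3 - -42 = 3 + 42 = 45$)
$\left(-241968 + L\right) + \left(108 S + 286\right) = \left(-241968 - 562368\right) + \left(108 \cdot 45 + 286\right) = -804336 + \left(4860 + 286\right) = -804336 + 5146 = -799190$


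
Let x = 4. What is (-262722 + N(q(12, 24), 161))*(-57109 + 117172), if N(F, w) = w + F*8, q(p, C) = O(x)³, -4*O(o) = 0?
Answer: -15770201343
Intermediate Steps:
O(o) = 0 (O(o) = -¼*0 = 0)
q(p, C) = 0 (q(p, C) = 0³ = 0)
N(F, w) = w + 8*F
(-262722 + N(q(12, 24), 161))*(-57109 + 117172) = (-262722 + (161 + 8*0))*(-57109 + 117172) = (-262722 + (161 + 0))*60063 = (-262722 + 161)*60063 = -262561*60063 = -15770201343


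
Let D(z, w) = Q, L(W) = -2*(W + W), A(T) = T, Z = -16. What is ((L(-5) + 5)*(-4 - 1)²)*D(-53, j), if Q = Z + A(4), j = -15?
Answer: -7500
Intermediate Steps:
L(W) = -4*W
Q = -12 (Q = -16 + 4 = -12)
D(z, w) = -12
((L(-5) + 5)*(-4 - 1)²)*D(-53, j) = ((-4*(-5) + 5)*(-4 - 1)²)*(-12) = ((20 + 5)*(-5)²)*(-12) = (25*25)*(-12) = 625*(-12) = -7500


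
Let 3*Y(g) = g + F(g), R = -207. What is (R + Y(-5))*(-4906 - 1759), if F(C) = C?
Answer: 4205615/3 ≈ 1.4019e+6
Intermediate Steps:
Y(g) = 2*g/3 (Y(g) = (g + g)/3 = (2*g)/3 = 2*g/3)
(R + Y(-5))*(-4906 - 1759) = (-207 + (2/3)*(-5))*(-4906 - 1759) = (-207 - 10/3)*(-6665) = -631/3*(-6665) = 4205615/3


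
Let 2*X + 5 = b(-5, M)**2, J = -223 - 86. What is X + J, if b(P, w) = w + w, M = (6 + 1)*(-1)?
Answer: -427/2 ≈ -213.50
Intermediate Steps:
M = -7 (M = 7*(-1) = -7)
b(P, w) = 2*w
J = -309
X = 191/2 (X = -5/2 + (2*(-7))**2/2 = -5/2 + (1/2)*(-14)**2 = -5/2 + (1/2)*196 = -5/2 + 98 = 191/2 ≈ 95.500)
X + J = 191/2 - 309 = -427/2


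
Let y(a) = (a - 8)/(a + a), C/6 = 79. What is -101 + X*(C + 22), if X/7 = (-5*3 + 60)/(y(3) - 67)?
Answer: -978547/407 ≈ -2404.3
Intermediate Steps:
C = 474 (C = 6*79 = 474)
y(a) = (-8 + a)/(2*a) (y(a) = (-8 + a)/((2*a)) = (-8 + a)*(1/(2*a)) = (-8 + a)/(2*a))
X = -1890/407 (X = 7*((-5*3 + 60)/((½)*(-8 + 3)/3 - 67)) = 7*((-15 + 60)/((½)*(⅓)*(-5) - 67)) = 7*(45/(-⅚ - 67)) = 7*(45/(-407/6)) = 7*(45*(-6/407)) = 7*(-270/407) = -1890/407 ≈ -4.6437)
-101 + X*(C + 22) = -101 - 1890*(474 + 22)/407 = -101 - 1890/407*496 = -101 - 937440/407 = -978547/407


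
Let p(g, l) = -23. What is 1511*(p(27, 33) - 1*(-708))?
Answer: 1035035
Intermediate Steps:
1511*(p(27, 33) - 1*(-708)) = 1511*(-23 - 1*(-708)) = 1511*(-23 + 708) = 1511*685 = 1035035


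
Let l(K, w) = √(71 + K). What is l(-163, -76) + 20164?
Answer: 20164 + 2*I*√23 ≈ 20164.0 + 9.5917*I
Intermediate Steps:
l(-163, -76) + 20164 = √(71 - 163) + 20164 = √(-92) + 20164 = 2*I*√23 + 20164 = 20164 + 2*I*√23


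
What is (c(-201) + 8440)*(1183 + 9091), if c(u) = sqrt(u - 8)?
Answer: 86712560 + 10274*I*sqrt(209) ≈ 8.6713e+7 + 1.4853e+5*I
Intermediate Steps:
c(u) = sqrt(-8 + u)
(c(-201) + 8440)*(1183 + 9091) = (sqrt(-8 - 201) + 8440)*(1183 + 9091) = (sqrt(-209) + 8440)*10274 = (I*sqrt(209) + 8440)*10274 = (8440 + I*sqrt(209))*10274 = 86712560 + 10274*I*sqrt(209)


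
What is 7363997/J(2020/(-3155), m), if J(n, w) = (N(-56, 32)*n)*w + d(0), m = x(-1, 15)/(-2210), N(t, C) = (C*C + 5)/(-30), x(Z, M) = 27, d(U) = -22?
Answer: -25672918641175/77633411 ≈ -3.3069e+5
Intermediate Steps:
N(t, C) = -⅙ - C²/30 (N(t, C) = (C² + 5)*(-1/30) = (5 + C²)*(-1/30) = -⅙ - C²/30)
m = -27/2210 (m = 27/(-2210) = 27*(-1/2210) = -27/2210 ≈ -0.012217)
J(n, w) = -22 - 343*n*w/10 (J(n, w) = ((-⅙ - 1/30*32²)*n)*w - 22 = ((-⅙ - 1/30*1024)*n)*w - 22 = ((-⅙ - 512/15)*n)*w - 22 = (-343*n/10)*w - 22 = -343*n*w/10 - 22 = -22 - 343*n*w/10)
7363997/J(2020/(-3155), m) = 7363997/(-22 - 343/10*2020/(-3155)*(-27/2210)) = 7363997/(-22 - 343/10*2020*(-1/3155)*(-27/2210)) = 7363997/(-22 - 343/10*(-404/631)*(-27/2210)) = 7363997/(-22 - 935361/3486275) = 7363997/(-77633411/3486275) = 7363997*(-3486275/77633411) = -25672918641175/77633411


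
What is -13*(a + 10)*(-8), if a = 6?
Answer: 1664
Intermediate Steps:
-13*(a + 10)*(-8) = -13*(6 + 10)*(-8) = -13*16*(-8) = -208*(-8) = 1664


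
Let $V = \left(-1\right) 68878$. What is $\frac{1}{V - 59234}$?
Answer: $- \frac{1}{128112} \approx -7.8057 \cdot 10^{-6}$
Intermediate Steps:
$V = -68878$
$\frac{1}{V - 59234} = \frac{1}{-68878 - 59234} = \frac{1}{-128112} = - \frac{1}{128112}$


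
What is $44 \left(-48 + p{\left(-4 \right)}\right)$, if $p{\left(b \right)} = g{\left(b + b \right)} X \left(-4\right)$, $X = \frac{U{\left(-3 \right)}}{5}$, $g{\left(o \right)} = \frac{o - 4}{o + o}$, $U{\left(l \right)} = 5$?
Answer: $-2244$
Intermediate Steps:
$g{\left(o \right)} = \frac{-4 + o}{2 o}$
$X = 1$ ($X = \frac{5}{5} = 5 \cdot \frac{1}{5} = 1$)
$p{\left(b \right)} = - \frac{-4 + 2 b}{b}$ ($p{\left(b \right)} = \frac{-4 + \left(b + b\right)}{2 \left(b + b\right)} 1 \left(-4\right) = \frac{-4 + 2 b}{2 \cdot 2 b} 1 \left(-4\right) = \frac{\frac{1}{2 b} \left(-4 + 2 b\right)}{2} \cdot 1 \left(-4\right) = \frac{-4 + 2 b}{4 b} 1 \left(-4\right) = \frac{-4 + 2 b}{4 b} \left(-4\right) = - \frac{-4 + 2 b}{b}$)
$44 \left(-48 + p{\left(-4 \right)}\right) = 44 \left(-48 - \left(2 - \frac{4}{-4}\right)\right) = 44 \left(-48 + \left(-2 + 4 \left(- \frac{1}{4}\right)\right)\right) = 44 \left(-48 - 3\right) = 44 \left(-51\right) = -2244$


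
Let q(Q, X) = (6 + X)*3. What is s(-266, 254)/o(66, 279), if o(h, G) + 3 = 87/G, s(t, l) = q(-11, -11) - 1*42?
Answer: 5301/250 ≈ 21.204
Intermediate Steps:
q(Q, X) = 18 + 3*X
s(t, l) = -57 (s(t, l) = (18 + 3*(-11)) - 1*42 = (18 - 33) - 42 = -15 - 42 = -57)
o(h, G) = -3 + 87/G
s(-266, 254)/o(66, 279) = -57/(-3 + 87/279) = -57/(-3 + 87*(1/279)) = -57/(-3 + 29/93) = -57/(-250/93) = -57*(-93/250) = 5301/250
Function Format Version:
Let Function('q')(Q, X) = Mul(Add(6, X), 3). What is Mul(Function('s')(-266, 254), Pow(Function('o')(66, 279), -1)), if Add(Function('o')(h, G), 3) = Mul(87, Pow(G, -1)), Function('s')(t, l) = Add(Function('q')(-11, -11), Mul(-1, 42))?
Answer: Rational(5301, 250) ≈ 21.204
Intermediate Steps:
Function('q')(Q, X) = Add(18, Mul(3, X))
Function('s')(t, l) = -57 (Function('s')(t, l) = Add(Add(18, Mul(3, -11)), Mul(-1, 42)) = Add(Add(18, -33), -42) = Add(-15, -42) = -57)
Function('o')(h, G) = Add(-3, Mul(87, Pow(G, -1)))
Mul(Function('s')(-266, 254), Pow(Function('o')(66, 279), -1)) = Mul(-57, Pow(Add(-3, Mul(87, Pow(279, -1))), -1)) = Mul(-57, Pow(Add(-3, Mul(87, Rational(1, 279))), -1)) = Mul(-57, Pow(Add(-3, Rational(29, 93)), -1)) = Mul(-57, Pow(Rational(-250, 93), -1)) = Mul(-57, Rational(-93, 250)) = Rational(5301, 250)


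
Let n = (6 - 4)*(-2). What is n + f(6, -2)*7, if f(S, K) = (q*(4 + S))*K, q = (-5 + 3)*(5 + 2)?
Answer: 1956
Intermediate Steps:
n = -4 (n = 2*(-2) = -4)
q = -14 (q = -2*7 = -14)
f(S, K) = K*(-56 - 14*S) (f(S, K) = (-14*(4 + S))*K = (-56 - 14*S)*K = K*(-56 - 14*S))
n + f(6, -2)*7 = -4 - 14*(-2)*(4 + 6)*7 = -4 - 14*(-2)*10*7 = -4 + 280*7 = -4 + 1960 = 1956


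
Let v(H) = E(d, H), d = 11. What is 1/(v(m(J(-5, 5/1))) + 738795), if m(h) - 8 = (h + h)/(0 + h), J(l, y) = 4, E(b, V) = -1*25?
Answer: 1/738770 ≈ 1.3536e-6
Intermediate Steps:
E(b, V) = -25
m(h) = 10 (m(h) = 8 + (h + h)/(0 + h) = 8 + (2*h)/h = 8 + 2 = 10)
v(H) = -25
1/(v(m(J(-5, 5/1))) + 738795) = 1/(-25 + 738795) = 1/738770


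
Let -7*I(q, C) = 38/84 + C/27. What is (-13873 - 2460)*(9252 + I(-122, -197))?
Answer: -399887029207/2646 ≈ -1.5113e+8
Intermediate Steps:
I(q, C) = -19/294 - C/189 (I(q, C) = -(38/84 + C/27)/7 = -(38*(1/84) + C*(1/27))/7 = -(19/42 + C/27)/7 = -19/294 - C/189)
(-13873 - 2460)*(9252 + I(-122, -197)) = (-13873 - 2460)*(9252 + (-19/294 - 1/189*(-197))) = -16333*(9252 + (-19/294 + 197/189)) = -16333*(9252 + 2587/2646) = -16333*24483379/2646 = -399887029207/2646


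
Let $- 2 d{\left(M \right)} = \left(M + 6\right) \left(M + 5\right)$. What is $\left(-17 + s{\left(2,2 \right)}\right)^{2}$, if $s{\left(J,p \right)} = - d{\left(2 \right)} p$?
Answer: $1521$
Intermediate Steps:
$d{\left(M \right)} = - \frac{\left(5 + M\right) \left(6 + M\right)}{2}$ ($d{\left(M \right)} = - \frac{\left(M + 6\right) \left(M + 5\right)}{2} = - \frac{\left(6 + M\right) \left(5 + M\right)}{2} = - \frac{\left(5 + M\right) \left(6 + M\right)}{2}$)
$s{\left(J,p \right)} = 28 p$ ($s{\left(J,p \right)} = - (-15 - 11 - \frac{2^{2}}{2}) p = - (-15 - 11 - 2) p = \left(-1\right) \left(-28\right) p = 28 p$)
$\left(-17 + s{\left(2,2 \right)}\right)^{2} = \left(-17 + 28 \cdot 2\right)^{2} = \left(-17 + 56\right)^{2} = 39^{2} = 1521$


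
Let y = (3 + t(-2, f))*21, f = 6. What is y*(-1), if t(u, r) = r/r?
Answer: -84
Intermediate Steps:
t(u, r) = 1
y = 84 (y = (3 + 1)*21 = 4*21 = 84)
y*(-1) = 84*(-1) = -84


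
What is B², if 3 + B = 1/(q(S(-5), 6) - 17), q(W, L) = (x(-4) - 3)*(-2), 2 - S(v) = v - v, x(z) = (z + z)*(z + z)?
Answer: 174724/19321 ≈ 9.0432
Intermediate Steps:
x(z) = 4*z² (x(z) = (2*z)*(2*z) = 4*z²)
S(v) = 2 (S(v) = 2 - (v - v) = 2 - 1*0 = 2 + 0 = 2)
q(W, L) = -122 (q(W, L) = (4*(-4)² - 3)*(-2) = (4*16 - 3)*(-2) = (64 - 3)*(-2) = 61*(-2) = -122)
B = -418/139 (B = -3 + 1/(-122 - 17) = -3 + 1/(-139) = -3 - 1/139 = -418/139 ≈ -3.0072)
B² = (-418/139)² = 174724/19321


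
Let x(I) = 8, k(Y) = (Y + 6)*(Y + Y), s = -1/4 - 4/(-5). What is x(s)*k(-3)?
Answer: -144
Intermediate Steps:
s = 11/20 (s = -1*1/4 - 4*(-1/5) = -1/4 + 4/5 = 11/20 ≈ 0.55000)
k(Y) = 2*Y*(6 + Y) (k(Y) = (6 + Y)*(2*Y) = 2*Y*(6 + Y))
x(s)*k(-3) = 8*(2*(-3)*(6 - 3)) = 8*(2*(-3)*3) = 8*(-18) = -144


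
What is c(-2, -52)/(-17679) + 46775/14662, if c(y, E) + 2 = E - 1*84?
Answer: 276319527/86403166 ≈ 3.1980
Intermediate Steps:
c(y, E) = -86 + E (c(y, E) = -2 + (E - 1*84) = -2 + (E - 84) = -2 + (-84 + E) = -86 + E)
c(-2, -52)/(-17679) + 46775/14662 = (-86 - 52)/(-17679) + 46775/14662 = -138*(-1/17679) + 46775*(1/14662) = 46/5893 + 46775/14662 = 276319527/86403166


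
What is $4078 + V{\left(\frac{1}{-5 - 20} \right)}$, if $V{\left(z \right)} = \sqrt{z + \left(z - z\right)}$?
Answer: $4078 + \frac{i}{5} \approx 4078.0 + 0.2 i$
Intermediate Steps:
$V{\left(z \right)} = \sqrt{z}$ ($V{\left(z \right)} = \sqrt{z + 0} = \sqrt{z}$)
$4078 + V{\left(\frac{1}{-5 - 20} \right)} = 4078 + \sqrt{\frac{1}{-5 - 20}} = 4078 + \sqrt{\frac{1}{-25}} = 4078 + \sqrt{- \frac{1}{25}} = 4078 + \frac{i}{5}$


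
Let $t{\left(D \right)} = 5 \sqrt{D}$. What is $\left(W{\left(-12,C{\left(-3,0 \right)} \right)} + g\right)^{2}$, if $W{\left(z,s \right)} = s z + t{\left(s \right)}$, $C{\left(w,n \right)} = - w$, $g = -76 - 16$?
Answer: $16459 - 1280 \sqrt{3} \approx 14242.0$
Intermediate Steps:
$g = -92$ ($g = -76 - 16 = -92$)
$W{\left(z,s \right)} = 5 \sqrt{s} + s z$ ($W{\left(z,s \right)} = s z + 5 \sqrt{s} = 5 \sqrt{s} + s z$)
$\left(W{\left(-12,C{\left(-3,0 \right)} \right)} + g\right)^{2} = \left(\left(5 \sqrt{\left(-1\right) \left(-3\right)} + \left(-1\right) \left(-3\right) \left(-12\right)\right) - 92\right)^{2} = \left(\left(5 \sqrt{3} + 3 \left(-12\right)\right) - 92\right)^{2} = \left(\left(5 \sqrt{3} - 36\right) - 92\right)^{2} = \left(\left(-36 + 5 \sqrt{3}\right) - 92\right)^{2} = \left(-128 + 5 \sqrt{3}\right)^{2}$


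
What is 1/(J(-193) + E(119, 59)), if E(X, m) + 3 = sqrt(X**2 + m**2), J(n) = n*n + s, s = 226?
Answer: 18736/702066571 - sqrt(17642)/1404133142 ≈ 2.6592e-5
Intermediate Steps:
J(n) = 226 + n**2 (J(n) = n*n + 226 = n**2 + 226 = 226 + n**2)
E(X, m) = -3 + sqrt(X**2 + m**2)
1/(J(-193) + E(119, 59)) = 1/((226 + (-193)**2) + (-3 + sqrt(119**2 + 59**2))) = 1/((226 + 37249) + (-3 + sqrt(14161 + 3481))) = 1/(37475 + (-3 + sqrt(17642))) = 1/(37472 + sqrt(17642))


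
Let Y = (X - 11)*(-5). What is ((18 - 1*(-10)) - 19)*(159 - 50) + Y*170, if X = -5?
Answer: 14581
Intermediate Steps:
Y = 80 (Y = (-5 - 11)*(-5) = -16*(-5) = 80)
((18 - 1*(-10)) - 19)*(159 - 50) + Y*170 = ((18 - 1*(-10)) - 19)*(159 - 50) + 80*170 = ((18 + 10) - 19)*109 + 13600 = (28 - 19)*109 + 13600 = 9*109 + 13600 = 981 + 13600 = 14581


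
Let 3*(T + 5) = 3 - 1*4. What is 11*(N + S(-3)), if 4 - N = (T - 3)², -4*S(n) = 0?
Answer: -6479/9 ≈ -719.89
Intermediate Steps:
S(n) = 0 (S(n) = -¼*0 = 0)
T = -16/3 (T = -5 + (3 - 1*4)/3 = -5 + (3 - 4)/3 = -5 + (⅓)*(-1) = -5 - ⅓ = -16/3 ≈ -5.3333)
N = -589/9 (N = 4 - (-16/3 - 3)² = 4 - (-25/3)² = 4 - 1*625/9 = 4 - 625/9 = -589/9 ≈ -65.444)
11*(N + S(-3)) = 11*(-589/9 + 0) = 11*(-589/9) = -6479/9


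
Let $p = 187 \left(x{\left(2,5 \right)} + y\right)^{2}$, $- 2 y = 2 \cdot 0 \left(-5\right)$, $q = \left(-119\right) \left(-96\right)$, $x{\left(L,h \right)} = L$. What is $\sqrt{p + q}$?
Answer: $2 \sqrt{3043} \approx 110.33$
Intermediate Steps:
$q = 11424$
$y = 0$ ($y = - \frac{2 \cdot 0 \left(-5\right)}{2} = - \frac{0 \left(-5\right)}{2} = \left(- \frac{1}{2}\right) 0 = 0$)
$p = 748$ ($p = 187 \left(2 + 0\right)^{2} = 187 \cdot 2^{2} = 187 \cdot 4 = 748$)
$\sqrt{p + q} = \sqrt{748 + 11424} = \sqrt{12172} = 2 \sqrt{3043}$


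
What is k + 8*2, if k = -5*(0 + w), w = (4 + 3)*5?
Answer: -159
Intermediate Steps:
w = 35 (w = 7*5 = 35)
k = -175 (k = -5*(0 + 35) = -5*35 = -175)
k + 8*2 = -175 + 8*2 = -175 + 16 = -159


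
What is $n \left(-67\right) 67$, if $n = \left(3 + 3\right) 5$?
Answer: $-134670$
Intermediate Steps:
$n = 30$ ($n = 6 \cdot 5 = 30$)
$n \left(-67\right) 67 = 30 \left(-67\right) 67 = \left(-2010\right) 67 = -134670$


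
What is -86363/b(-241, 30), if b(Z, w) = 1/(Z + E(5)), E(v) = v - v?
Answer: 20813483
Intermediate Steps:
E(v) = 0
b(Z, w) = 1/Z (b(Z, w) = 1/(Z + 0) = 1/Z)
-86363/b(-241, 30) = -86363/(1/(-241)) = -86363/(-1/241) = -86363*(-241) = 20813483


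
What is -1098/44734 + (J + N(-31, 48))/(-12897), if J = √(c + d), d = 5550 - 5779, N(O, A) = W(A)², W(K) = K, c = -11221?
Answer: -6512669/32051911 - 5*I*√458/12897 ≈ -0.20319 - 0.0082969*I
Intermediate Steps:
N(O, A) = A²
d = -229
J = 5*I*√458 (J = √(-11221 - 229) = √(-11450) = 5*I*√458 ≈ 107.0*I)
-1098/44734 + (J + N(-31, 48))/(-12897) = -1098/44734 + (5*I*√458 + 48²)/(-12897) = -1098*1/44734 + (5*I*√458 + 2304)*(-1/12897) = -549/22367 + (2304 + 5*I*√458)*(-1/12897) = -549/22367 + (-256/1433 - 5*I*√458/12897) = -6512669/32051911 - 5*I*√458/12897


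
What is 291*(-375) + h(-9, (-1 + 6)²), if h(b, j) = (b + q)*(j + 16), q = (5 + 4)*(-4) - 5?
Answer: -111175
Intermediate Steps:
q = -41 (q = 9*(-4) - 5 = -36 - 5 = -41)
h(b, j) = (-41 + b)*(16 + j) (h(b, j) = (b - 41)*(j + 16) = (-41 + b)*(16 + j))
291*(-375) + h(-9, (-1 + 6)²) = 291*(-375) + (-656 - 41*(-1 + 6)² + 16*(-9) - 9*(-1 + 6)²) = -109125 + (-656 - 41*5² - 144 - 9*5²) = -109125 + (-656 - 41*25 - 144 - 9*25) = -109125 + (-656 - 1025 - 144 - 225) = -109125 - 2050 = -111175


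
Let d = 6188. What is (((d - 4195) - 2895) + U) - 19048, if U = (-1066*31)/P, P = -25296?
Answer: -8139067/408 ≈ -19949.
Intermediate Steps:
U = 533/408 (U = -1066*31/(-25296) = -33046*(-1/25296) = 533/408 ≈ 1.3064)
(((d - 4195) - 2895) + U) - 19048 = (((6188 - 4195) - 2895) + 533/408) - 19048 = ((1993 - 2895) + 533/408) - 19048 = (-902 + 533/408) - 19048 = -367483/408 - 19048 = -8139067/408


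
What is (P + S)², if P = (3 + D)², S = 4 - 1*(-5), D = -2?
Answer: 100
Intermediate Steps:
S = 9 (S = 4 + 5 = 9)
P = 1 (P = (3 - 2)² = 1² = 1)
(P + S)² = (1 + 9)² = 10² = 100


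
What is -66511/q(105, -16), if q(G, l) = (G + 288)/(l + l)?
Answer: 2128352/393 ≈ 5415.7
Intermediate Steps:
q(G, l) = (288 + G)/(2*l) (q(G, l) = (288 + G)/((2*l)) = (288 + G)*(1/(2*l)) = (288 + G)/(2*l))
-66511/q(105, -16) = -66511*(-32/(288 + 105)) = -66511/((1/2)*(-1/16)*393) = -66511/(-393/32) = -66511*(-32/393) = 2128352/393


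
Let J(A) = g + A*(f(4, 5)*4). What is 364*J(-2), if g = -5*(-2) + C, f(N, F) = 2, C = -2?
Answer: -2912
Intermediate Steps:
g = 8 (g = -5*(-2) - 2 = 10 - 2 = 8)
J(A) = 8 + 8*A (J(A) = 8 + A*(2*4) = 8 + A*8 = 8 + 8*A)
364*J(-2) = 364*(8 + 8*(-2)) = 364*(8 - 16) = 364*(-8) = -2912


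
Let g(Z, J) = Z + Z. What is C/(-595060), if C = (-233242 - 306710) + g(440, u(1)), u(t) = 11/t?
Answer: 134768/148765 ≈ 0.90591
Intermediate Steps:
g(Z, J) = 2*Z
C = -539072 (C = (-233242 - 306710) + 2*440 = -539952 + 880 = -539072)
C/(-595060) = -539072/(-595060) = -539072*(-1/595060) = 134768/148765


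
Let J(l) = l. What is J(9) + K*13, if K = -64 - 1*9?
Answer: -940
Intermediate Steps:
K = -73 (K = -64 - 9 = -73)
J(9) + K*13 = 9 - 73*13 = 9 - 949 = -940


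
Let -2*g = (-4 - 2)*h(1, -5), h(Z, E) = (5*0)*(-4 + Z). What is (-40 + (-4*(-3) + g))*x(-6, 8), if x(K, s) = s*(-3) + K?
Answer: 840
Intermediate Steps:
h(Z, E) = 0 (h(Z, E) = 0*(-4 + Z) = 0)
x(K, s) = K - 3*s (x(K, s) = -3*s + K = K - 3*s)
g = 0 (g = -(-4 - 2)*0/2 = -(-3)*0 = -½*0 = 0)
(-40 + (-4*(-3) + g))*x(-6, 8) = (-40 + (-4*(-3) + 0))*(-6 - 3*8) = (-40 + (12 + 0))*(-6 - 24) = (-40 + 12)*(-30) = -28*(-30) = 840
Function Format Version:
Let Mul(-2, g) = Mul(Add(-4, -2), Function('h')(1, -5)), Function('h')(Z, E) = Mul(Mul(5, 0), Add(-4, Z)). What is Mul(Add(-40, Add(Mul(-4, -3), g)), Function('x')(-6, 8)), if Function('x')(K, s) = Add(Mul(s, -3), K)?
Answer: 840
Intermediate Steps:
Function('h')(Z, E) = 0 (Function('h')(Z, E) = Mul(0, Add(-4, Z)) = 0)
Function('x')(K, s) = Add(K, Mul(-3, s)) (Function('x')(K, s) = Add(Mul(-3, s), K) = Add(K, Mul(-3, s)))
g = 0 (g = Mul(Rational(-1, 2), Mul(Add(-4, -2), 0)) = Mul(Rational(-1, 2), Mul(-6, 0)) = Mul(Rational(-1, 2), 0) = 0)
Mul(Add(-40, Add(Mul(-4, -3), g)), Function('x')(-6, 8)) = Mul(Add(-40, Add(Mul(-4, -3), 0)), Add(-6, Mul(-3, 8))) = Mul(Add(-40, Add(12, 0)), Add(-6, -24)) = Mul(Add(-40, 12), -30) = Mul(-28, -30) = 840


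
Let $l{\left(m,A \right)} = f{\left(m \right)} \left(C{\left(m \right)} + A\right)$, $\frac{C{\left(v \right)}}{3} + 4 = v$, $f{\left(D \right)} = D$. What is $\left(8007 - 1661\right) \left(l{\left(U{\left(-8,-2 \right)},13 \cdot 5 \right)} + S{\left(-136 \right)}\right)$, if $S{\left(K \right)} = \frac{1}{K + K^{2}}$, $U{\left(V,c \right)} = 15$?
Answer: $\frac{85636734773}{9180} \approx 9.3286 \cdot 10^{6}$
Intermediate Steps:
$C{\left(v \right)} = -12 + 3 v$
$l{\left(m,A \right)} = m \left(-12 + A + 3 m\right)$ ($l{\left(m,A \right)} = m \left(\left(-12 + 3 m\right) + A\right) = m \left(-12 + A + 3 m\right)$)
$\left(8007 - 1661\right) \left(l{\left(U{\left(-8,-2 \right)},13 \cdot 5 \right)} + S{\left(-136 \right)}\right) = \left(8007 - 1661\right) \left(15 \left(-12 + 13 \cdot 5 + 3 \cdot 15\right) + \frac{1}{\left(-136\right) \left(1 - 136\right)}\right) = 6346 \left(15 \left(-12 + 65 + 45\right) - \frac{1}{136 \left(-135\right)}\right) = 6346 \left(15 \cdot 98 - - \frac{1}{18360}\right) = 6346 \left(1470 + \frac{1}{18360}\right) = 6346 \cdot \frac{26989201}{18360} = \frac{85636734773}{9180}$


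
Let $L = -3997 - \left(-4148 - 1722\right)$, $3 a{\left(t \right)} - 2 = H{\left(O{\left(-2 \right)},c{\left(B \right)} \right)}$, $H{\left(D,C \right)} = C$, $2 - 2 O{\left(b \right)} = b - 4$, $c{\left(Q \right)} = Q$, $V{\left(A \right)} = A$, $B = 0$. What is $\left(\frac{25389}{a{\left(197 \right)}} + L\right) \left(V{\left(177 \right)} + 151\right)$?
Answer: $13105732$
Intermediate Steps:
$O{\left(b \right)} = 3 - \frac{b}{2}$ ($O{\left(b \right)} = 1 - \frac{b - 4}{2} = 1 - \frac{-4 + b}{2} = 1 - \left(-2 + \frac{b}{2}\right) = 3 - \frac{b}{2}$)
$a{\left(t \right)} = \frac{2}{3}$ ($a{\left(t \right)} = \frac{2}{3} + \frac{1}{3} \cdot 0 = \frac{2}{3} + 0 = \frac{2}{3}$)
$L = 1873$ ($L = -3997 - -5870 = -3997 + 5870 = 1873$)
$\left(\frac{25389}{a{\left(197 \right)}} + L\right) \left(V{\left(177 \right)} + 151\right) = \left(\frac{25389}{\frac{2}{3}} + 1873\right) \left(177 + 151\right) = \left(25389 \cdot \frac{3}{2} + 1873\right) 328 = \left(\frac{76167}{2} + 1873\right) 328 = \frac{79913}{2} \cdot 328 = 13105732$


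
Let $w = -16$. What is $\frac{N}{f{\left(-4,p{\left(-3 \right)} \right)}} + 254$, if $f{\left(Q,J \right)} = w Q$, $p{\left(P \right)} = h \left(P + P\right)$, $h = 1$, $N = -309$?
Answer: $\frac{15947}{64} \approx 249.17$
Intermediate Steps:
$p{\left(P \right)} = 2 P$ ($p{\left(P \right)} = 1 \left(P + P\right) = 1 \cdot 2 P = 2 P$)
$f{\left(Q,J \right)} = - 16 Q$
$\frac{N}{f{\left(-4,p{\left(-3 \right)} \right)}} + 254 = - \frac{309}{\left(-16\right) \left(-4\right)} + 254 = - \frac{309}{64} + 254 = \frac{15947}{64}$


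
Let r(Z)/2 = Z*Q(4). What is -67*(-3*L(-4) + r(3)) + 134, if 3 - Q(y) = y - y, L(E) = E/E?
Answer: -871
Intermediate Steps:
L(E) = 1
Q(y) = 3 (Q(y) = 3 - (y - y) = 3 - 1*0 = 3 + 0 = 3)
r(Z) = 6*Z (r(Z) = 2*(Z*3) = 2*(3*Z) = 6*Z)
-67*(-3*L(-4) + r(3)) + 134 = -67*(-3*1 + 6*3) + 134 = -67*(-3 + 18) + 134 = -67*15 + 134 = -1005 + 134 = -871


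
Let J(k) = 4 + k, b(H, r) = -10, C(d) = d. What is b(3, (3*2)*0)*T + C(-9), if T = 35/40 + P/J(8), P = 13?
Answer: -343/12 ≈ -28.583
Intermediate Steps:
T = 47/24 (T = 35/40 + 13/(4 + 8) = 35*(1/40) + 13/12 = 7/8 + 13*(1/12) = 7/8 + 13/12 = 47/24 ≈ 1.9583)
b(3, (3*2)*0)*T + C(-9) = -10*47/24 - 9 = -235/12 - 9 = -343/12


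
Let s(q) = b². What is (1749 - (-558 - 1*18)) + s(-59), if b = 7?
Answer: 2374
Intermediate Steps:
s(q) = 49 (s(q) = 7² = 49)
(1749 - (-558 - 1*18)) + s(-59) = (1749 - (-558 - 1*18)) + 49 = (1749 - (-558 - 18)) + 49 = (1749 - 1*(-576)) + 49 = (1749 + 576) + 49 = 2325 + 49 = 2374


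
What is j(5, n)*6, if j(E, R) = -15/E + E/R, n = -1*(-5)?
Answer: -12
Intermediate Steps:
n = 5
j(5, n)*6 = (-15/5 + 5/5)*6 = (-15*⅕ + 5*(⅕))*6 = (-3 + 1)*6 = -2*6 = -12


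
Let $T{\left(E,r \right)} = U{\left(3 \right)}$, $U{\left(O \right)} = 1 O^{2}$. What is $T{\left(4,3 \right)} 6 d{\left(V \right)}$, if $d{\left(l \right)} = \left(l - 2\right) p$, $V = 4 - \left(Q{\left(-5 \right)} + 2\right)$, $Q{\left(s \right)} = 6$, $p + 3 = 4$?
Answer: $-324$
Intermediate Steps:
$p = 1$ ($p = -3 + 4 = 1$)
$U{\left(O \right)} = O^{2}$
$T{\left(E,r \right)} = 9$ ($T{\left(E,r \right)} = 3^{2} = 9$)
$V = -4$ ($V = 4 - \left(6 + 2\right) = 4 - 8 = -4$)
$d{\left(l \right)} = -2 + l$ ($d{\left(l \right)} = \left(l - 2\right) 1 = \left(-2 + l\right) 1 = -2 + l$)
$T{\left(4,3 \right)} 6 d{\left(V \right)} = 9 \cdot 6 \left(-2 - 4\right) = 54 \left(-6\right) = -324$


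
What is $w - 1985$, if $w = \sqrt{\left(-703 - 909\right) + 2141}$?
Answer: $-1962$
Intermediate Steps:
$w = 23$ ($w = \sqrt{\left(-703 - 909\right) + 2141} = \sqrt{-1612 + 2141} = \sqrt{529} = 23$)
$w - 1985 = 23 - 1985 = -1962$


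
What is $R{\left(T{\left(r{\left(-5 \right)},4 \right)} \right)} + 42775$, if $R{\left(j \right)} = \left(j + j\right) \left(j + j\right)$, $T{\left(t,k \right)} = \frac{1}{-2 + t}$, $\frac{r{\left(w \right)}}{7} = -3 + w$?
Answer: $\frac{35973776}{841} \approx 42775.0$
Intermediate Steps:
$r{\left(w \right)} = -21 + 7 w$ ($r{\left(w \right)} = 7 \left(-3 + w\right) = -21 + 7 w$)
$R{\left(j \right)} = 4 j^{2}$ ($R{\left(j \right)} = 2 j 2 j = 4 j^{2}$)
$R{\left(T{\left(r{\left(-5 \right)},4 \right)} \right)} + 42775 = 4 \left(\frac{1}{-2 + \left(-21 + 7 \left(-5\right)\right)}\right)^{2} + 42775 = 4 \left(\frac{1}{-2 - 56}\right)^{2} + 42775 = 4 \left(\frac{1}{-58}\right)^{2} + 42775 = 4 \left(- \frac{1}{58}\right)^{2} + 42775 = 4 \cdot \frac{1}{3364} + 42775 = \frac{1}{841} + 42775 = \frac{35973776}{841}$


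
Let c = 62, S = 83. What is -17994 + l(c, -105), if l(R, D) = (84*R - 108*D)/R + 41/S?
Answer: -45610549/2573 ≈ -17727.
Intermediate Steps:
l(R, D) = 41/83 + (-108*D + 84*R)/R (l(R, D) = (84*R - 108*D)/R + 41/83 = (-108*D + 84*R)/R + 41*(1/83) = (-108*D + 84*R)/R + 41/83 = 41/83 + (-108*D + 84*R)/R)
-17994 + l(c, -105) = -17994 + (7013/83 - 108*(-105)/62) = -17994 + (7013/83 - 108*(-105)*1/62) = -17994 + (7013/83 + 5670/31) = -17994 + 688013/2573 = -45610549/2573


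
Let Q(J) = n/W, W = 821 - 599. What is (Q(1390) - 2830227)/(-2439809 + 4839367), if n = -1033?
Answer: -628311427/532701876 ≈ -1.1795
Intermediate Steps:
W = 222
Q(J) = -1033/222
(Q(1390) - 2830227)/(-2439809 + 4839367) = (-1033/222 - 2830227)/(-2439809 + 4839367) = -628311427/222/2399558 = -628311427/222*1/2399558 = -628311427/532701876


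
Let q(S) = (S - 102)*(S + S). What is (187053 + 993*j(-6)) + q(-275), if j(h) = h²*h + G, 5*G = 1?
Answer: 900568/5 ≈ 1.8011e+5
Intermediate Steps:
G = ⅕ (G = (⅕)*1 = ⅕ ≈ 0.20000)
j(h) = ⅕ + h³ (j(h) = h²*h + ⅕ = h³ + ⅕ = ⅕ + h³)
q(S) = 2*S*(-102 + S) (q(S) = (-102 + S)*(2*S) = 2*S*(-102 + S))
(187053 + 993*j(-6)) + q(-275) = (187053 + 993*(⅕ + (-6)³)) + 2*(-275)*(-102 - 275) = (187053 + 993*(⅕ - 216)) + 2*(-275)*(-377) = (187053 + 993*(-1079/5)) + 207350 = (187053 - 1071447/5) + 207350 = -136182/5 + 207350 = 900568/5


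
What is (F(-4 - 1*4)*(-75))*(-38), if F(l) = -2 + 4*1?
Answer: 5700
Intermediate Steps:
F(l) = 2 (F(l) = -2 + 4 = 2)
(F(-4 - 1*4)*(-75))*(-38) = (2*(-75))*(-38) = -150*(-38) = 5700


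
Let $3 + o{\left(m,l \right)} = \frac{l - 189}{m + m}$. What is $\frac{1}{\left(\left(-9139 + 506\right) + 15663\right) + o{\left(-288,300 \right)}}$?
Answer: $\frac{192}{1349147} \approx 0.00014231$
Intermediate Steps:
$o{\left(m,l \right)} = -3 + \frac{-189 + l}{2 m}$ ($o{\left(m,l \right)} = -3 + \frac{l - 189}{m + m} = -3 + \frac{-189 + l}{2 m}$)
$\frac{1}{\left(\left(-9139 + 506\right) + 15663\right) + o{\left(-288,300 \right)}} = \frac{1}{\left(\left(-9139 + 506\right) + 15663\right) + \frac{-189 + 300 - -1728}{2 \left(-288\right)}} = \frac{1}{\left(-8633 + 15663\right) + \frac{1}{2} \left(- \frac{1}{288}\right) \left(-189 + 300 + 1728\right)} = \frac{1}{7030 + \frac{1}{2} \left(- \frac{1}{288}\right) 1839} = \frac{1}{7030 - \frac{613}{192}} = \frac{1}{\frac{1349147}{192}} = \frac{192}{1349147}$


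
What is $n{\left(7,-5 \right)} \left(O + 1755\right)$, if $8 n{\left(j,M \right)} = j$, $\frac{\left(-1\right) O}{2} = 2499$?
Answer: $- \frac{22701}{8} \approx -2837.6$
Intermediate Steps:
$O = -4998$ ($O = \left(-2\right) 2499 = -4998$)
$n{\left(j,M \right)} = \frac{j}{8}$
$n{\left(7,-5 \right)} \left(O + 1755\right) = \frac{1}{8} \cdot 7 \left(-4998 + 1755\right) = \frac{7}{8} \left(-3243\right) = - \frac{22701}{8}$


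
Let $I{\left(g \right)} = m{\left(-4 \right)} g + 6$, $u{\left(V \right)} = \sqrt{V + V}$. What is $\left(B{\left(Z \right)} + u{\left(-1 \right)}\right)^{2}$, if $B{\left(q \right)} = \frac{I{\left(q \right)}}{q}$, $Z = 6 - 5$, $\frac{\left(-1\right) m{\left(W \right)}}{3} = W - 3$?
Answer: $\left(27 + i \sqrt{2}\right)^{2} \approx 727.0 + 76.368 i$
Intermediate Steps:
$m{\left(W \right)} = 9 - 3 W$ ($m{\left(W \right)} = - 3 \left(W - 3\right) = - 3 \left(-3 + W\right) = 9 - 3 W$)
$u{\left(V \right)} = \sqrt{2} \sqrt{V}$ ($u{\left(V \right)} = \sqrt{2 V} = \sqrt{2} \sqrt{V}$)
$I{\left(g \right)} = 6 + 21 g$ ($I{\left(g \right)} = \left(9 - -12\right) g + 6 = \left(9 + 12\right) g + 6 = 21 g + 6 = 6 + 21 g$)
$Z = 1$ ($Z = 6 - 5 = 1$)
$B{\left(q \right)} = \frac{6 + 21 q}{q}$
$\left(B{\left(Z \right)} + u{\left(-1 \right)}\right)^{2} = \left(\left(21 + \frac{6}{1}\right) + \sqrt{2} \sqrt{-1}\right)^{2} = \left(\left(21 + 6 \cdot 1\right) + \sqrt{2} i\right)^{2} = \left(\left(21 + 6\right) + i \sqrt{2}\right)^{2} = \left(27 + i \sqrt{2}\right)^{2}$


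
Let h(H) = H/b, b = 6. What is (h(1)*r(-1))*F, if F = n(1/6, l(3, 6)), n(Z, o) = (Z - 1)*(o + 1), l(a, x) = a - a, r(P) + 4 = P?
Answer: 25/36 ≈ 0.69444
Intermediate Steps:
r(P) = -4 + P
h(H) = H/6
l(a, x) = 0
n(Z, o) = (1 + o)*(-1 + Z) (n(Z, o) = (-1 + Z)*(1 + o) = (1 + o)*(-1 + Z))
F = -⅚ (F = -1 + 1/6 - 1*0 + 0/6 = -1 + ⅙ + 0 + (⅙)*0 = -1 + ⅙ + 0 + 0 = -⅚ ≈ -0.83333)
(h(1)*r(-1))*F = (((⅙)*1)*(-4 - 1))*(-⅚) = ((⅙)*(-5))*(-⅚) = -⅚*(-⅚) = 25/36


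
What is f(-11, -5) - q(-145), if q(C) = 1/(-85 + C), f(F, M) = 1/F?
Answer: -219/2530 ≈ -0.086561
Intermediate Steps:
f(-11, -5) - q(-145) = 1/(-11) - 1/(-85 - 145) = -1/11 - 1/(-230) = -1/11 - 1*(-1/230) = -1/11 + 1/230 = -219/2530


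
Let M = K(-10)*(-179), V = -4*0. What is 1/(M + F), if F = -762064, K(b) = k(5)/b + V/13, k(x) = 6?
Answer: -5/3809783 ≈ -1.3124e-6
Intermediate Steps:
V = 0
K(b) = 6/b (K(b) = 6/b + 0/13 = 6/b + 0*(1/13) = 6/b + 0 = 6/b)
M = 537/5 (M = (6/(-10))*(-179) = (6*(-1/10))*(-179) = -3/5*(-179) = 537/5 ≈ 107.40)
1/(M + F) = 1/(537/5 - 762064) = 1/(-3809783/5) = -5/3809783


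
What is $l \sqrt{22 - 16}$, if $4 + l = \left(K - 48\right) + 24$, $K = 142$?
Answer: $114 \sqrt{6} \approx 279.24$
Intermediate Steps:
$l = 114$ ($l = -4 + \left(\left(142 - 48\right) + 24\right) = -4 + \left(94 + 24\right) = -4 + 118 = 114$)
$l \sqrt{22 - 16} = 114 \sqrt{22 - 16} = 114 \sqrt{6}$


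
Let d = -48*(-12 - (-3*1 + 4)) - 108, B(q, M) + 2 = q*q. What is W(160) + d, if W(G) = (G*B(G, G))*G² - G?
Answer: 104849408356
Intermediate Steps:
B(q, M) = -2 + q² (B(q, M) = -2 + q*q = -2 + q²)
W(G) = -G + G³*(-2 + G²) (W(G) = (G*(-2 + G²))*G² - G = G³*(-2 + G²) - G = -G + G³*(-2 + G²))
d = 516 (d = -48*(-12 - (-3 + 4)) - 108 = -48*(-12 - 1*1) - 108 = -48*(-12 - 1) - 108 = -48*(-13) - 108 = 624 - 108 = 516)
W(160) + d = (160⁵ - 1*160 - 2*160³) + 516 = (104857600000 - 160 - 2*4096000) + 516 = (104857600000 - 160 - 8192000) + 516 = 104849407840 + 516 = 104849408356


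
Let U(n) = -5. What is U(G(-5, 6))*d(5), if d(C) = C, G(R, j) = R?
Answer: -25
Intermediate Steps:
U(G(-5, 6))*d(5) = -5*5 = -25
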